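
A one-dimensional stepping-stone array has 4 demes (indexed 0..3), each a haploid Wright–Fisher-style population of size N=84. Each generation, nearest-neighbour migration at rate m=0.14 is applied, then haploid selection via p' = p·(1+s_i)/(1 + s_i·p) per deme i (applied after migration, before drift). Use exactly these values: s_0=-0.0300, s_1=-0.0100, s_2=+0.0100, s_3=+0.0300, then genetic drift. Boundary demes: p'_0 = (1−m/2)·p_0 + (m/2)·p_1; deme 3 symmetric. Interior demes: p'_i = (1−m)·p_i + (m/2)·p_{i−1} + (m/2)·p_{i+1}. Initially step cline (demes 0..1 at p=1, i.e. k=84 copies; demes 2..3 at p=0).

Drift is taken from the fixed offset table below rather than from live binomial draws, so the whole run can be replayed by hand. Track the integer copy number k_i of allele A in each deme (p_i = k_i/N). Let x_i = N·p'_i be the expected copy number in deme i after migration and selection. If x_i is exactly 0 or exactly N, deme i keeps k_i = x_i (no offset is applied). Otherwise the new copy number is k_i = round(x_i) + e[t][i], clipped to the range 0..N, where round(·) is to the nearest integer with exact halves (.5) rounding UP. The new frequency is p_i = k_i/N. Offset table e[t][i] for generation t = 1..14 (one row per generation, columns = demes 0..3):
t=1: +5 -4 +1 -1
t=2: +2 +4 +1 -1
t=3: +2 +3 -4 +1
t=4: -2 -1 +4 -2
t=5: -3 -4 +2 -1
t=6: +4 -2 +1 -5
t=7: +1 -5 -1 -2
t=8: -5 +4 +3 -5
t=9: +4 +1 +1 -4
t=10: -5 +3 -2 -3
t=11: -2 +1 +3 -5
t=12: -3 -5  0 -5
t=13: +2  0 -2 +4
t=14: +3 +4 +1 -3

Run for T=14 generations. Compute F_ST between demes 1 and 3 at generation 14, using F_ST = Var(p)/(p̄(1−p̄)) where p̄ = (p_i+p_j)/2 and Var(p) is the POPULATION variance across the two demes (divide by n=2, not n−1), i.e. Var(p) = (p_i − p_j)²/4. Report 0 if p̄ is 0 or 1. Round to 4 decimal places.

0.3491

t=0: k=[84 84 0 0]
t=1: x=[84.0000 78.0648 5.9346 0.0000] k=[84 74 7 0]
t=2: x=[83.2785 69.8924 11.2969 0.5046] k=[84 74 12 0]
t=3: x=[83.2785 70.2448 15.6262 0.8649] k=[84 73 12 2]
t=4: x=[83.2064 69.3790 15.6966 2.7783] k=[81 68 20 1]
t=5: x=[79.9749 65.4049 22.1921 2.3979] k=[77 61 24 1]
t=6: x=[75.6538 59.3553 25.1550 2.6858] k=[80 57 26 0]
t=7: x=[78.2284 56.2536 26.5303 1.8734] k=[79 51 26 0]
t=8: x=[76.8431 51.0089 26.1087 1.8734] k=[72 55 29 0]
t=9: x=[70.4678 54.1770 28.9786 2.0894] k=[74 55 30 0]
t=10: x=[72.3681 54.3876 29.8412 2.1614] k=[67 57 28 0]
t=11: x=[65.8707 55.4810 28.2563 2.0174] k=[64 56 31 0]
t=12: x=[62.9634 54.6183 30.7738 2.2334] k=[60 50 31 0]
t=13: x=[58.7656 49.1653 30.3526 2.2334] k=[61 49 28 6]
t=14: x=[59.6365 48.1636 28.1158 7.7453] k=[63 52 29 5]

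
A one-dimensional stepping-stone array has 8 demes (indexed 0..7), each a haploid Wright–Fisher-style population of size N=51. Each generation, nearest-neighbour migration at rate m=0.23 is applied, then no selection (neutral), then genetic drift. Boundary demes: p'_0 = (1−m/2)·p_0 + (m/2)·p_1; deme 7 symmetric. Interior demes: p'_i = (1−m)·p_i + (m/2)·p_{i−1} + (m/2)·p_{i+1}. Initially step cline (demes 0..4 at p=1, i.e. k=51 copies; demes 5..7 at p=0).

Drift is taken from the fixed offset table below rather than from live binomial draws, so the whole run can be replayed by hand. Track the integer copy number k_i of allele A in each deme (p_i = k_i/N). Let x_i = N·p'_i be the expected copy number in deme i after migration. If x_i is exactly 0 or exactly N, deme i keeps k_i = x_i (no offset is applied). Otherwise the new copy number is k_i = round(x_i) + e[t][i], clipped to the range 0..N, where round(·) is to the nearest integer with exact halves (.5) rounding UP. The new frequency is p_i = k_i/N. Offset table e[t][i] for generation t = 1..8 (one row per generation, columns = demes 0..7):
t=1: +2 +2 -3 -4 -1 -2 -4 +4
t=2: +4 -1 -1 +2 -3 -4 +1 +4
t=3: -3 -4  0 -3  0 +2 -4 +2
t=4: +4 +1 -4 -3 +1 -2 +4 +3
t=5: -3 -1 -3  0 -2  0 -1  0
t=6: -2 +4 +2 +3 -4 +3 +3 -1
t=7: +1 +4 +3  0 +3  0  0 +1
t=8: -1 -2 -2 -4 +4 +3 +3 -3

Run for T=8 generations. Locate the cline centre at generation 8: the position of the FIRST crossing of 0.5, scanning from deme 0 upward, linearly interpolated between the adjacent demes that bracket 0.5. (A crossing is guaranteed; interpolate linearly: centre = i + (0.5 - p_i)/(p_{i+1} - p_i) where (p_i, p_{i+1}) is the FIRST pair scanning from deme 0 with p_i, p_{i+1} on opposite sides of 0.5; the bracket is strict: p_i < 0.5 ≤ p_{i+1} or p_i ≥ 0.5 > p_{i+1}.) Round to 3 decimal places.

t=0: k=[51 51 51 51 51 0 0 0]
t=1: x=[51.0000 51.0000 51.0000 51.0000 45.1350 5.8650 0.0000 0.0000] k=[51 51 51 51 44 4 0 0]
t=2: x=[51.0000 51.0000 51.0000 50.1950 40.2050 8.1400 0.4600 0.0000] k=[51 51 51 51 37 4 1 0]
t=3: x=[51.0000 51.0000 51.0000 49.3900 34.8150 7.4500 1.2300 0.1150] k=[51 51 51 46 35 9 0 2]
t=4: x=[51.0000 51.0000 50.4250 45.3100 33.2750 10.9550 1.2650 1.7700] k=[51 51 46 42 34 9 5 5]
t=5: x=[51.0000 50.4250 46.1150 41.5400 32.0450 11.4150 5.4600 5.0000] k=[51 49 43 42 30 11 4 5]
t=6: x=[50.7700 48.5400 43.5750 40.7350 29.1950 12.3800 4.9200 4.8850] k=[49 51 46 44 25 15 8 4]
t=7: x=[49.2300 50.1950 46.3450 42.0450 26.0350 15.3450 8.3450 4.4600] k=[50 51 49 42 29 15 8 5]
t=8: x=[50.1150 50.6550 48.4250 41.3100 28.8850 15.8050 8.4600 5.3450] k=[49 49 46 37 33 19 11 2]

4.536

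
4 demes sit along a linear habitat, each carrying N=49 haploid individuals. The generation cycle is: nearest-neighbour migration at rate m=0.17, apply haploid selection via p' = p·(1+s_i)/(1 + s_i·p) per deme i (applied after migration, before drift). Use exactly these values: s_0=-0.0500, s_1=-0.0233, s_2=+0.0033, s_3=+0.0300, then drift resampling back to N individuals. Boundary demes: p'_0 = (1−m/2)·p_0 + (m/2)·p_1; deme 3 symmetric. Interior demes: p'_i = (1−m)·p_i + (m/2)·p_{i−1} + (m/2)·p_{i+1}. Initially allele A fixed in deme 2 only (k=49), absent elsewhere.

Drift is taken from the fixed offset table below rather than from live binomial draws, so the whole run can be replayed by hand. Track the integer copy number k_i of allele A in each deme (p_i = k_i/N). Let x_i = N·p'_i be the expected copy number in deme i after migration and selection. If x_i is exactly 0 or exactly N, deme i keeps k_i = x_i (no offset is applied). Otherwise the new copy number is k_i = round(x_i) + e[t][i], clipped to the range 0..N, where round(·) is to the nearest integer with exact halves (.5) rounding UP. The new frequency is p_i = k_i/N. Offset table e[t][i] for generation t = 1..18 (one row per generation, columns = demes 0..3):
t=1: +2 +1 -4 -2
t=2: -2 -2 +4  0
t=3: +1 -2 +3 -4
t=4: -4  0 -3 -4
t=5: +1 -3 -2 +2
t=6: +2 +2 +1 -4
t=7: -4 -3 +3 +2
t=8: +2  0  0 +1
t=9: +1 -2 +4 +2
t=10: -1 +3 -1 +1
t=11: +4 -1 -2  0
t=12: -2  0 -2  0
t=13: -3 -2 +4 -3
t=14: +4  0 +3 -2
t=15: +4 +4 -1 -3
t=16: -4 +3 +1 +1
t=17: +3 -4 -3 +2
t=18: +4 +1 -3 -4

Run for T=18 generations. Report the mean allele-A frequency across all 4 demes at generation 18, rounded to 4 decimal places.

t=0: k=[0 0 49 0]
t=1: x=[0.0000 4.0760 40.6928 4.2790] k=[0 5 37 2]
t=2: x=[0.4039 7.1498 31.3422 5.1087] k=[0 5 35 5]
t=3: x=[0.4039 6.9826 29.9384 7.7407] k=[1 5 33 4]
t=4: x=[1.2747 6.8991 28.1945 6.6327] k=[0 7 25 3]
t=5: x=[0.5656 7.7795 21.6398 5.0012] k=[2 5 20 7]
t=6: x=[2.1472 5.8966 17.6572 8.3069] k=[4 8 19 4]
t=7: x=[4.1413 8.4292 16.8264 5.4158] k=[0 5 20 7]
t=8: x=[0.4039 5.7296 17.6572 8.3069] k=[2 6 18 9]
t=9: x=[2.2283 6.5451 16.2508 9.9982] k=[3 5 20 12]
t=10: x=[3.0213 5.9801 18.0826 12.9598] k=[2 9 17 14]
t=11: x=[2.4718 8.9118 16.1006 14.5556] k=[6 8 14 15]
t=12: x=[5.8986 8.1781 13.6074 15.2234] k=[4 8 12 15]
t=13: x=[4.1413 7.8434 11.9447 15.0515] k=[1 6 16 12]
t=14: x=[1.3557 6.2945 14.8441 12.6149] k=[5 6 18 11]
t=15: x=[4.8559 6.7958 16.4210 11.8587] k=[9 11 15 9]
t=16: x=[8.7938 10.9680 14.1832 9.7386] k=[5 14 15 11]
t=17: x=[5.5092 13.0926 14.6088 11.5997] k=[9 9 12 14]
t=18: x=[8.6292 9.0793 11.9447 14.1253] k=[13 10 9 10]

0.2143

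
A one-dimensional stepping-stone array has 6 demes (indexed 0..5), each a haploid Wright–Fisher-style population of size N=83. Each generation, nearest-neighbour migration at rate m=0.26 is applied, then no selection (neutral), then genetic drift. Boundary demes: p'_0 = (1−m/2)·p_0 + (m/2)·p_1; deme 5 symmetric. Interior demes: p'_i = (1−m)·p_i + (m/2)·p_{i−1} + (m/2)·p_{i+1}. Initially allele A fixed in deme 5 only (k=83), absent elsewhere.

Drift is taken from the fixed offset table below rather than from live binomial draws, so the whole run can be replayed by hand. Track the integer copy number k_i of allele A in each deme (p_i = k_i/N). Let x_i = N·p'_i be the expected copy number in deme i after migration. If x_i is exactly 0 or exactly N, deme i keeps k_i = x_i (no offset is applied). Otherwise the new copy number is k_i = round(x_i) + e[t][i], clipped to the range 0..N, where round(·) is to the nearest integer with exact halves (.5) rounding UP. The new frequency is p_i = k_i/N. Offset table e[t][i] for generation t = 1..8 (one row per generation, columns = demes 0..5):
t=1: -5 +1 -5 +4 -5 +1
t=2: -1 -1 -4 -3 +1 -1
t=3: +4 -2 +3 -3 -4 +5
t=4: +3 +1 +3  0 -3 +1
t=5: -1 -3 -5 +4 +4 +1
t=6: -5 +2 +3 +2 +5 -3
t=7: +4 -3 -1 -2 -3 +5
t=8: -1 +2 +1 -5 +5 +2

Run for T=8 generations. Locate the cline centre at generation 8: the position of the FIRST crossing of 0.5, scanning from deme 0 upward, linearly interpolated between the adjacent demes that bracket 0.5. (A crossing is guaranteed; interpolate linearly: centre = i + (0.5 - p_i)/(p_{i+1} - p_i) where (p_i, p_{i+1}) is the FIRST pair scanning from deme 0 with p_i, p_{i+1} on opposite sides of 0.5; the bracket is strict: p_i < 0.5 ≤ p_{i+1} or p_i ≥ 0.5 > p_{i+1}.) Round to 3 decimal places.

t=0: k=[0 0 0 0 0 83]
t=1: x=[0.0000 0.0000 0.0000 0.0000 10.7900 72.2100] k=[0 0 0 0 6 73]
t=2: x=[0.0000 0.0000 0.0000 0.7800 13.9300 64.2900] k=[0 0 0 0 15 63]
t=3: x=[0.0000 0.0000 0.0000 1.9500 19.2900 56.7600] k=[0 0 0 0 15 62]
t=4: x=[0.0000 0.0000 0.0000 1.9500 19.1600 55.8900] k=[0 0 0 2 16 57]
t=5: x=[0.0000 0.0000 0.2600 3.5600 19.5100 51.6700] k=[0 0 0 8 24 53]
t=6: x=[0.0000 0.0000 1.0400 9.0400 25.6900 49.2300] k=[0 0 4 11 31 46]
t=7: x=[0.0000 0.5200 4.3900 12.6900 30.3500 44.0500] k=[0 0 3 11 27 49]
t=8: x=[0.0000 0.3900 3.6500 12.0400 27.7800 46.1400] k=[0 2 5 7 33 48]

4.567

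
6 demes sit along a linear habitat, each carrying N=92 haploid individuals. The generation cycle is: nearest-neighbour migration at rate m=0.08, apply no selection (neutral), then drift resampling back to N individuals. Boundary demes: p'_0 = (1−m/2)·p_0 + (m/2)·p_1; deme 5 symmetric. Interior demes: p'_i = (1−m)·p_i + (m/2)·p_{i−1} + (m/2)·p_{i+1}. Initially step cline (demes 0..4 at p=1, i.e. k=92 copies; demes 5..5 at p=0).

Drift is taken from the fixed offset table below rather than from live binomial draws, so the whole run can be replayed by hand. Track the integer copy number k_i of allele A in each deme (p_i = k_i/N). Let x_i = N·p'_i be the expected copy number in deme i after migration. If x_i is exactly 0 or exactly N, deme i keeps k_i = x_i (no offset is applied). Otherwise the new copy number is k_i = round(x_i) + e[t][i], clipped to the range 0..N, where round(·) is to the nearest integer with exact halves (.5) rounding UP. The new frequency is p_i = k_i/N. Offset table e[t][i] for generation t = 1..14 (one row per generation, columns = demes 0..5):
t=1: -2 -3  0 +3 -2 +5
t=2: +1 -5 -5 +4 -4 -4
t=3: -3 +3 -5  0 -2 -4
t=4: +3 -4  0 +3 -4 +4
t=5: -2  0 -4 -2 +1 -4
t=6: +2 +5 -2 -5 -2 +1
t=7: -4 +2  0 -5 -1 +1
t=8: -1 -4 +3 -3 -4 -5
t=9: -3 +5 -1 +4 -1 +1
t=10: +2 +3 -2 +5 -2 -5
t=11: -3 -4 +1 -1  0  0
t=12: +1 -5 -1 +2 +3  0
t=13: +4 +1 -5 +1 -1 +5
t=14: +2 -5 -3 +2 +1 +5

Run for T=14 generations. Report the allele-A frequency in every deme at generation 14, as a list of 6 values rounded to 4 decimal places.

[1.0000, 0.8587, 0.8696, 0.9130, 0.6087, 0.3370]

t=0: k=[92 92 92 92 92 0]
t=1: x=[92.0000 92.0000 92.0000 92.0000 88.3200 3.6800] k=[92 92 92 92 86 9]
t=2: x=[92.0000 92.0000 92.0000 91.7600 83.1600 12.0800] k=[92 92 92 92 79 8]
t=3: x=[92.0000 92.0000 92.0000 91.4800 76.6800 10.8400] k=[92 92 92 91 75 7]
t=4: x=[92.0000 92.0000 91.9600 90.4000 72.9200 9.7200] k=[92 92 92 92 69 14]
t=5: x=[92.0000 92.0000 92.0000 91.0800 67.7200 16.2000] k=[92 92 92 89 69 12]
t=6: x=[92.0000 92.0000 91.8800 88.3200 67.5200 14.2800] k=[92 92 90 83 66 15]
t=7: x=[92.0000 91.9200 89.8000 82.6000 64.6400 17.0400] k=[92 92 90 78 64 18]
t=8: x=[92.0000 91.9200 89.6000 77.9200 62.7200 19.8400] k=[92 88 92 75 59 15]
t=9: x=[91.8400 88.3200 91.1600 75.0400 57.8800 16.7600] k=[89 92 90 79 57 18]
t=10: x=[89.1200 91.8000 89.6400 78.5600 56.3200 19.5600] k=[91 92 88 84 54 15]
t=11: x=[91.0400 91.8000 88.0000 82.9600 53.6400 16.5600] k=[88 88 89 82 54 17]
t=12: x=[88.0000 88.0400 88.6800 81.1600 53.6400 18.4800] k=[89 83 88 83 57 18]
t=13: x=[88.7600 83.4400 87.6000 82.1600 56.4800 19.5600] k=[92 84 83 83 55 25]
t=14: x=[91.6800 84.2800 83.0400 81.8800 54.9200 26.2000] k=[92 79 80 84 56 31]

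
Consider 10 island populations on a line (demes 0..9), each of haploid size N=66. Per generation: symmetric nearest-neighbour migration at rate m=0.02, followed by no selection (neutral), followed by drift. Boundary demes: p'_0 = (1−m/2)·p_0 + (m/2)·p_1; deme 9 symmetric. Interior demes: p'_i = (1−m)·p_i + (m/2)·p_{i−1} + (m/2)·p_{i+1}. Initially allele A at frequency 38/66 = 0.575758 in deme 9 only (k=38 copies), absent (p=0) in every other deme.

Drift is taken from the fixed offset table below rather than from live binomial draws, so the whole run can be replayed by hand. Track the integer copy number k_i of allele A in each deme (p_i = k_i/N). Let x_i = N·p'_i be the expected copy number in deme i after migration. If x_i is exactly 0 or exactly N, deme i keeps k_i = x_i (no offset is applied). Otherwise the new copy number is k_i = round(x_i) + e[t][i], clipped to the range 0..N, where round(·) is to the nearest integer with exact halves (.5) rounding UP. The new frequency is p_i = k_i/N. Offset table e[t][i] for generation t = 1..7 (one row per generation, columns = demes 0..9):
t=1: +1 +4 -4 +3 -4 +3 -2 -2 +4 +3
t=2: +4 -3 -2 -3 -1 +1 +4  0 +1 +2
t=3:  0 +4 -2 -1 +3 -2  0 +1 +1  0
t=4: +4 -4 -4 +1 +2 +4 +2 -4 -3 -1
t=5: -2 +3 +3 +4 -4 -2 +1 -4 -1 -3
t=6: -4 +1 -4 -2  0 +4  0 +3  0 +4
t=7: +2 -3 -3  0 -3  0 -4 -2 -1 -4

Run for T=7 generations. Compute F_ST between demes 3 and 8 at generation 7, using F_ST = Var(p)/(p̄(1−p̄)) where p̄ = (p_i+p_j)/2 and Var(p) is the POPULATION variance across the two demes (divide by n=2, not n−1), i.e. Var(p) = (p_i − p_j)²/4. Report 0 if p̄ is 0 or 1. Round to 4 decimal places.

0.0076

t=0: k=[0 0 0 0 0 0 0 0 0 38]
t=1: x=[0.0000 0.0000 0.0000 0.0000 0.0000 0.0000 0.0000 0.0000 0.3800 37.6200] k=[0 0 0 0 0 0 0 0 4 41]
t=2: x=[0.0000 0.0000 0.0000 0.0000 0.0000 0.0000 0.0000 0.0400 4.3300 40.6300] k=[0 0 0 0 0 0 0 0 5 43]
t=3: x=[0.0000 0.0000 0.0000 0.0000 0.0000 0.0000 0.0000 0.0500 5.3300 42.6200] k=[0 0 0 0 0 0 0 1 6 43]
t=4: x=[0.0000 0.0000 0.0000 0.0000 0.0000 0.0000 0.0100 1.0400 6.3200 42.6300] k=[0 0 0 0 0 0 2 0 3 42]
t=5: x=[0.0000 0.0000 0.0000 0.0000 0.0000 0.0200 1.9600 0.0500 3.3600 41.6100] k=[0 0 0 0 0 0 3 0 2 39]
t=6: x=[0.0000 0.0000 0.0000 0.0000 0.0000 0.0300 2.9400 0.0500 2.3500 38.6300] k=[0 0 0 0 0 4 3 3 2 43]
t=7: x=[0.0000 0.0000 0.0000 0.0000 0.0400 3.9500 3.0100 2.9900 2.4200 42.5900] k=[0 0 0 0 0 4 0 1 1 39]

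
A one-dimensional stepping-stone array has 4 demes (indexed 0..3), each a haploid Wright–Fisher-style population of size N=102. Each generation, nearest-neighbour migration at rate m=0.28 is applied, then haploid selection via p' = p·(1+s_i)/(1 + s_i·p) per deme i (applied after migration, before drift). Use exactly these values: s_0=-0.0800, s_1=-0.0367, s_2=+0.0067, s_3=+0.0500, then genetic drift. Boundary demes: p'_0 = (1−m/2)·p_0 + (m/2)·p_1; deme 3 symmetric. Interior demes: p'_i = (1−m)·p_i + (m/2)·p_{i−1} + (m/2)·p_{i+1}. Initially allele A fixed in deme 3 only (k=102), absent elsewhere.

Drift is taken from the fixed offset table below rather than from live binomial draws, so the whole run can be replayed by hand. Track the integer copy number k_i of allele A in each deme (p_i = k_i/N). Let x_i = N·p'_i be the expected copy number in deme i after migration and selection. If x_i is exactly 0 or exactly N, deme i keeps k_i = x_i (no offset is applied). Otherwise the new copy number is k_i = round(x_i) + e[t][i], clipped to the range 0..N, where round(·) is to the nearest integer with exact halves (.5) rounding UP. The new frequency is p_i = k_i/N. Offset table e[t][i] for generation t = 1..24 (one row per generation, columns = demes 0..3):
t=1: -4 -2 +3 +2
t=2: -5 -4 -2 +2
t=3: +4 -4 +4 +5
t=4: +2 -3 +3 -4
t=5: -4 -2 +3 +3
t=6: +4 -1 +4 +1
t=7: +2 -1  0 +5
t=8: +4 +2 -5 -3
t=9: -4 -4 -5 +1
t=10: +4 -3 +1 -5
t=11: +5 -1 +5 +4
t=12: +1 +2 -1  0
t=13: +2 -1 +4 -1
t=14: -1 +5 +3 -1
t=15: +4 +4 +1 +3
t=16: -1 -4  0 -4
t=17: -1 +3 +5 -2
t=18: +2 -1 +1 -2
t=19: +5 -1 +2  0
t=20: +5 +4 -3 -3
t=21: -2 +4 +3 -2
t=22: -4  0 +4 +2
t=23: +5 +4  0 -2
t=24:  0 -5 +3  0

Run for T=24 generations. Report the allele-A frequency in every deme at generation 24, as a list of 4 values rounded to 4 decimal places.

t=0: k=[0 0 0 102]
t=1: x=[0.0000 0.0000 14.3622 88.3087] k=[0 0 17 90]
t=2: x=[0.0000 2.2946 24.9657 80.6163] k=[0 0 23 83]
t=3: x=[0.0000 3.1054 28.3164 75.5666] k=[0 0 32 81]
t=4: x=[0.0000 4.3226 34.5324 75.1170] k=[0 1 38 71]
t=5: x=[0.1288 5.8310 37.5984 67.5025] k=[0 4 41 71]
t=6: x=[0.5154 8.3295 40.1825 67.9161] k=[5 7 44 69]
t=7: x=[4.8778 11.5126 42.4854 66.6355] k=[7 11 42 72]
t=8: x=[6.9967 14.3137 42.0249 68.9001] k=[11 16 37 66]
t=9: x=[10.8637 17.6867 38.2796 63.1205] k=[7 14 33 64]
t=10: x=[7.3878 15.1902 34.8330 60.8631] k=[11 12 36 56]
t=11: x=[10.3391 14.7422 35.5946 54.4403] k=[15 14 41 58]
t=12: x=[13.8324 17.3744 39.7619 56.8510] k=[15 19 39 57]
t=13: x=[14.4921 20.6181 38.8805 55.7161] k=[16 20 43 55]
t=14: x=[15.4357 22.0078 41.6244 54.5600] k=[14 27 45 54]
t=15: x=[14.7373 26.9520 43.9069 53.9814] k=[19 31 45 57]
t=16: x=[19.3393 30.4750 44.8878 56.5524] k=[18 26 45 53]
t=17: x=[17.8582 26.7948 43.6266 53.1230] k=[17 30 49 51]
t=18: x=[17.5738 30.0415 46.7891 51.9640] k=[20 29 48 50]
t=19: x=[19.8909 29.6082 45.7884 50.9639] k=[25 29 48 51]
t=20: x=[23.9963 30.2977 45.9285 51.8241] k=[29 34 43 49]
t=21: x=[27.9757 33.7108 42.7457 49.4017] k=[26 38 46 47]
t=22: x=[26.0307 36.5584 45.1880 48.0982] k=[22 37 49 50]
t=23: x=[22.5992 35.7075 47.6295 51.1040] k=[28 40 48 49]
t=24: x=[27.9564 38.5395 47.1893 50.1030] k=[28 34 50 50]

[0.2745, 0.3333, 0.4902, 0.4902]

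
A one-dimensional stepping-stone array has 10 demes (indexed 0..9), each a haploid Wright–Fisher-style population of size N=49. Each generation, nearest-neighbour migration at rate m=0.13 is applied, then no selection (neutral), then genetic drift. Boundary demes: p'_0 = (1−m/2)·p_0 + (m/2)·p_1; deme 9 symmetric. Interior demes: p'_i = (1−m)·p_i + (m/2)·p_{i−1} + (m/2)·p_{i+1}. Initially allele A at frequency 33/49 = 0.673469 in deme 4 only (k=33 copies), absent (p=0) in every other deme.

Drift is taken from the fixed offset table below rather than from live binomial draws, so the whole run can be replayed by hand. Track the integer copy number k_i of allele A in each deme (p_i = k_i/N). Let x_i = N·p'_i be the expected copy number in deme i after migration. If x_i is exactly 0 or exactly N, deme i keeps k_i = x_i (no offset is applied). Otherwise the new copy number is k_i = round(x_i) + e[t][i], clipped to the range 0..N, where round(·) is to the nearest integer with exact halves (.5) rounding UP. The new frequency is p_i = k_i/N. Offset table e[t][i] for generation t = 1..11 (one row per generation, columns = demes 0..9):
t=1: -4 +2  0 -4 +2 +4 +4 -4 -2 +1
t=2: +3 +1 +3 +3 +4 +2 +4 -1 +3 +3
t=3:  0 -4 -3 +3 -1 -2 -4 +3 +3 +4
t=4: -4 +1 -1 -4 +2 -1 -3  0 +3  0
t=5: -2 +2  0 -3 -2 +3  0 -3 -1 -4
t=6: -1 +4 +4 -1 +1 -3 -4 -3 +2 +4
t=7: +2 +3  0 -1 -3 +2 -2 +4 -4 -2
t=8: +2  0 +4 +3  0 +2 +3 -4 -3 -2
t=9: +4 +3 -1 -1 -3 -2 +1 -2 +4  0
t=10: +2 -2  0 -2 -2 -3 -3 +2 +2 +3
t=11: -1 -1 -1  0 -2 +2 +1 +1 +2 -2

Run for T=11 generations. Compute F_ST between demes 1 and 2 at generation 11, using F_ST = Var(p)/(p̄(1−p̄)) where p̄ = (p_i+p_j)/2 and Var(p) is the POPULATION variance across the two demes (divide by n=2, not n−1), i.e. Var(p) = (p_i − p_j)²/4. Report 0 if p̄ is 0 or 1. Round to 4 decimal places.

t=0: k=[0 0 0 0 33 0 0 0 0 0]
t=1: x=[0.0000 0.0000 0.0000 2.1450 28.7100 2.1450 0.0000 0.0000 0.0000 0.0000] k=[0 0 0 0 31 6 0 0 0 0]
t=2: x=[0.0000 0.0000 0.0000 2.0150 27.3600 7.2350 0.3900 0.0000 0.0000 0.0000] k=[0 0 0 5 31 9 4 0 0 0]
t=3: x=[0.0000 0.0000 0.3250 6.3650 27.8800 10.1050 4.0650 0.2600 0.0000 0.0000] k=[0 0 0 9 27 8 0 3 0 0]
t=4: x=[0.0000 0.0000 0.5850 9.5850 24.5950 8.7150 0.7150 2.6100 0.1950 0.0000] k=[0 0 0 6 27 8 0 3 3 0]
t=5: x=[0.0000 0.0000 0.3900 6.9750 24.4000 8.7150 0.7150 2.8050 2.8050 0.1950] k=[0 0 0 4 22 12 1 0 2 0]
t=6: x=[0.0000 0.0000 0.2600 4.9100 20.1800 11.9350 1.6500 0.1950 1.7400 0.1300] k=[0 0 4 4 21 9 0 0 4 4]
t=7: x=[0.0000 0.2600 3.7400 5.1050 19.1150 9.1950 0.5850 0.2600 3.7400 4.0000] k=[0 3 4 4 16 11 0 4 0 2]
t=8: x=[0.1950 2.8700 3.9350 4.7800 14.8950 10.6100 0.9750 3.4800 0.3900 1.8700] k=[2 3 8 8 15 13 4 0 0 0]
t=9: x=[2.0650 3.2600 7.6750 8.4550 14.4150 12.5450 4.3250 0.2600 0.0000 0.0000] k=[6 6 7 7 11 11 5 0 0 0]
t=10: x=[6.0000 6.0650 6.9350 7.2600 10.7400 10.6100 5.0650 0.3250 0.0000 0.0000] k=[8 4 7 5 9 8 2 2 0 0]
t=11: x=[7.7400 4.4550 6.6750 5.3900 8.6750 7.6750 2.3900 1.8700 0.1300 0.0000] k=[7 3 6 5 7 10 3 3 2 0]

0.0112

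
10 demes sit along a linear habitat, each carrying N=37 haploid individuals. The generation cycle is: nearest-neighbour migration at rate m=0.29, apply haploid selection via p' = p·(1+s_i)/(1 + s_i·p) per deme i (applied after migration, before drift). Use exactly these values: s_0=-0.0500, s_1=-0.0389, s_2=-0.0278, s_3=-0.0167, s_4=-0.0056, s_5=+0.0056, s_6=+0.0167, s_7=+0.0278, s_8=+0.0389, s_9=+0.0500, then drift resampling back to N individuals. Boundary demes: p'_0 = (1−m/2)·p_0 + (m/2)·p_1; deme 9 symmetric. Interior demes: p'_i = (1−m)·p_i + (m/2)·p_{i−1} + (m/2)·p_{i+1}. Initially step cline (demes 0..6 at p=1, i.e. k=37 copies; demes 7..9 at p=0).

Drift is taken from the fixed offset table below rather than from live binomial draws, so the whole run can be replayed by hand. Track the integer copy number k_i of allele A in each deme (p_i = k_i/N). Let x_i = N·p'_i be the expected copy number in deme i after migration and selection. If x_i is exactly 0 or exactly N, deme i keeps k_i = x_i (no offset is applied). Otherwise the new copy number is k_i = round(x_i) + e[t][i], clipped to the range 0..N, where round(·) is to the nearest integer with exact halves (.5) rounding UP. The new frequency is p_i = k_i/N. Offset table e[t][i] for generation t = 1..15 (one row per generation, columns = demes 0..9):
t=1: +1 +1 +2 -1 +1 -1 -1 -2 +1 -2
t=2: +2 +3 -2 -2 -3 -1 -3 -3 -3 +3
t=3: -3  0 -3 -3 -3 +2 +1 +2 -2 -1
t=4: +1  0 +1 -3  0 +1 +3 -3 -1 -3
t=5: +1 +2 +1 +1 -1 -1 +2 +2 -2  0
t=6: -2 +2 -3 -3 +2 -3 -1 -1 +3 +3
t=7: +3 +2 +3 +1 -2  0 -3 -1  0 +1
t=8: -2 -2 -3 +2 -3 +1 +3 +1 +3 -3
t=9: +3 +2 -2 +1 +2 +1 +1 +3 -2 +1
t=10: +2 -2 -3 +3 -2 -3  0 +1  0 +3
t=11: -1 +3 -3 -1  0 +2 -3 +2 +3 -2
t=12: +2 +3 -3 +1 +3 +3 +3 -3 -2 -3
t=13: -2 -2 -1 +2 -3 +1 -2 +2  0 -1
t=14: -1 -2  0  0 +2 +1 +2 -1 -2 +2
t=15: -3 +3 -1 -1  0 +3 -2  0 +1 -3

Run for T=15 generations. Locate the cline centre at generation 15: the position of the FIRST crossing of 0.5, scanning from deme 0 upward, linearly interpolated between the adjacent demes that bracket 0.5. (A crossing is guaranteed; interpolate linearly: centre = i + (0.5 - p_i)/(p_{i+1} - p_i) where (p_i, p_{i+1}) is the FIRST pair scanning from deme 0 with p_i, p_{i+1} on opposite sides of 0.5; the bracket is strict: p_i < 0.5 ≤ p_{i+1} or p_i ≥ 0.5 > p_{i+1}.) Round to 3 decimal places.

t=0: k=[37 37 37 37 37 37 37 0 0 0]
t=1: x=[37.0000 37.0000 37.0000 37.0000 37.0000 37.0000 31.7105 5.4920 0.0000 0.0000] k=[37 37 37 37 37 37 31 3 0 0]
t=2: x=[37.0000 37.0000 37.0000 37.0000 37.0000 36.1347 27.9239 6.7754 0.4517 0.0000] k=[37 37 37 37 37 35 25 4 0 0]
t=3: x=[37.0000 37.0000 37.0000 37.0000 36.7084 33.8561 23.5471 6.6126 0.6022 0.0000] k=[37 37 37 37 34 36 25 9 0 0]
t=4: x=[37.0000 37.0000 37.0000 36.5577 34.7130 34.1298 24.4129 10.2165 1.3539 0.0000] k=[37 37 37 34 35 35 27 7 0 0]
t=5: x=[37.0000 37.0000 36.5527 34.5416 34.8436 33.8561 25.3923 9.0714 1.0534 0.0000] k=[37 37 37 36 34 33 27 11 0 0]
t=6: x=[37.0000 37.0000 36.8509 35.8362 34.1302 32.2980 25.6805 11.9457 1.6543 0.0000] k=[37 37 34 33 36 29 25 11 5 0]
t=7: x=[37.0000 36.5476 34.2183 33.5274 34.5371 29.4686 23.6915 12.3849 5.3164 0.7605] k=[37 37 37 35 33 29 21 11 5 2]
t=8: x=[37.0000 37.0000 36.7018 34.9679 32.6887 28.4567 20.8609 11.7993 5.6143 2.5484] k=[37 37 34 37 30 29 24 13 9 0]
t=9: x=[37.0000 36.5476 34.8127 35.5264 30.8412 28.4567 23.2733 14.2545 8.5228 1.3678] k=[37 37 33 37 33 29 24 17 7 2]
t=10: x=[37.0000 36.3969 34.0852 35.8209 32.9799 28.8904 23.8507 16.8162 7.9608 2.8508] k=[37 34 31 37 31 26 24 18 8 6]
t=11: x=[36.5424 33.8888 32.1882 35.2319 31.1173 26.4771 23.5620 17.6730 9.4256 6.5488] k=[36 37 29 34 31 28 21 20 12 5]
t=12: x=[36.1011 35.6441 30.7397 32.7774 30.9717 27.4596 22.0179 19.2384 12.4584 6.2648] k=[37 37 28 34 34 30 25 16 10 3]
t=13: x=[37.0000 35.6441 30.0167 33.0713 33.4018 29.8871 24.5571 16.6858 10.1334 4.1930] k=[37 34 29 35 30 31 23 19 10 3]
t=14: x=[36.5424 33.5891 30.4443 33.3500 30.8412 29.7277 23.7213 18.5286 10.5759 4.1930] k=[36 32 30 33 33 31 26 18 9 6]
t=15: x=[35.3406 32.1245 30.5767 32.4988 32.6887 30.5946 25.6954 18.1084 10.1486 6.6985] k=[32 35 30 31 33 34 24 18 11 4]

6.917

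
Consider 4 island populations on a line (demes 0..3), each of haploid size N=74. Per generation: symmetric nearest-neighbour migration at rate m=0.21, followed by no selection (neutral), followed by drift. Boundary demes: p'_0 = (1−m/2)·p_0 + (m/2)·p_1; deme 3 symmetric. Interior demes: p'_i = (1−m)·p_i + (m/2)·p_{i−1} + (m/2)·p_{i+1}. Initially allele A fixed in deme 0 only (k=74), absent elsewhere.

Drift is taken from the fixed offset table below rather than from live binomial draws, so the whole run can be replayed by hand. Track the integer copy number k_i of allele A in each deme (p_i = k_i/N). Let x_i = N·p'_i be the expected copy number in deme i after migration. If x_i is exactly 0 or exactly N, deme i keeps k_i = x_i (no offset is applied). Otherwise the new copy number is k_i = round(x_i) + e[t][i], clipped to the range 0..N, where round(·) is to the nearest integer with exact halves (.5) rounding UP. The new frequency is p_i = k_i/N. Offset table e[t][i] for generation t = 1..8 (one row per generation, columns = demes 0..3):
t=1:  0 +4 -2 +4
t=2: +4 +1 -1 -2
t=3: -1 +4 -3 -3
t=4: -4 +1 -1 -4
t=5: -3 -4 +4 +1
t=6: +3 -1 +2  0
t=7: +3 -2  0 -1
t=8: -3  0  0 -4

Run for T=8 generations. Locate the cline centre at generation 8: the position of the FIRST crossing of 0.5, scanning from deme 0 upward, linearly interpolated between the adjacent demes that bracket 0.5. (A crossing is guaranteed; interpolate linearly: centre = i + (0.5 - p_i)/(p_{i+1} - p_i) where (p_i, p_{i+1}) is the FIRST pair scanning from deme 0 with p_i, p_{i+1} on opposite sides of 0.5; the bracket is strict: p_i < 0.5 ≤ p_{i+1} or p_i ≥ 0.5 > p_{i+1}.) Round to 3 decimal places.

0.176

t=0: k=[74 0 0 0]
t=1: x=[66.2300 7.7700 0.0000 0.0000] k=[66 12 0 0]
t=2: x=[60.3300 16.4100 1.2600 0.0000] k=[64 17 0 0]
t=3: x=[59.0650 20.1500 1.7850 0.0000] k=[58 24 0 0]
t=4: x=[54.4300 25.0500 2.5200 0.0000] k=[50 26 2 0]
t=5: x=[47.4800 26.0000 4.3100 0.2100] k=[44 22 8 1]
t=6: x=[41.6900 22.8400 8.7350 1.7350] k=[45 22 11 2]
t=7: x=[42.5850 23.2600 11.2100 2.9450] k=[46 21 11 2]
t=8: x=[43.3750 22.5750 11.1050 2.9450] k=[40 23 11 0]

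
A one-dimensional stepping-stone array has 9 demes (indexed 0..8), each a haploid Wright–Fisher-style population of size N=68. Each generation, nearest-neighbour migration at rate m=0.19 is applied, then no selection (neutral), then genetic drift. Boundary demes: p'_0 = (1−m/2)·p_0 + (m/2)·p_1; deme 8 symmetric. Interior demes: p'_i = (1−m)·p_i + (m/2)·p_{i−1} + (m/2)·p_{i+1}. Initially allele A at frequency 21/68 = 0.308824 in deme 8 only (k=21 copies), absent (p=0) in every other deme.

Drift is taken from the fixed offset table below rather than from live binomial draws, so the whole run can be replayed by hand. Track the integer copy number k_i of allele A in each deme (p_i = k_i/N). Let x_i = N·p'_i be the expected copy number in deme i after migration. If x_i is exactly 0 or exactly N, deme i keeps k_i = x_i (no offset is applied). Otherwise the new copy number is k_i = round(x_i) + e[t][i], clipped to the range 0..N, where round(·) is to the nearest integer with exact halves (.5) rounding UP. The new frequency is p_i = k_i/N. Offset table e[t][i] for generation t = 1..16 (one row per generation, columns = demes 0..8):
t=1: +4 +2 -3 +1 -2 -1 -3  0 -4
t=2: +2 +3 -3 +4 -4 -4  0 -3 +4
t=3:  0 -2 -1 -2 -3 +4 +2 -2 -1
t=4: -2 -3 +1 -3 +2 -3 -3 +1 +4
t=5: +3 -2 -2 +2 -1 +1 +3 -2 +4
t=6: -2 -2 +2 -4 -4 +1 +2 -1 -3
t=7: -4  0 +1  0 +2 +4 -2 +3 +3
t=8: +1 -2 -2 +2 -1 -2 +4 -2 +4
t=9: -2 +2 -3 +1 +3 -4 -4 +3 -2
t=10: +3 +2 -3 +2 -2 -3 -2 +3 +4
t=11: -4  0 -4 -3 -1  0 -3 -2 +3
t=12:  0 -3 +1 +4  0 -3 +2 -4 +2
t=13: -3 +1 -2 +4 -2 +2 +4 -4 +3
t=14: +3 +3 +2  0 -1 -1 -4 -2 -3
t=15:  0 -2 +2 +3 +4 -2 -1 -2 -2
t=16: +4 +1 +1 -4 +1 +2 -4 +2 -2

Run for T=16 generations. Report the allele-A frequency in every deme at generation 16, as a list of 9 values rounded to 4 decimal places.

[0.1029, 0.0441, 0.0882, 0.0441, 0.0882, 0.0441, 0.0000, 0.0882, 0.1912]

t=0: k=[0 0 0 0 0 0 0 0 21]
t=1: x=[0.0000 0.0000 0.0000 0.0000 0.0000 0.0000 0.0000 1.9950 19.0050] k=[0 0 0 0 0 0 0 2 15]
t=2: x=[0.0000 0.0000 0.0000 0.0000 0.0000 0.0000 0.1900 3.0450 13.7650] k=[0 0 0 0 0 0 0 0 18]
t=3: x=[0.0000 0.0000 0.0000 0.0000 0.0000 0.0000 0.0000 1.7100 16.2900] k=[0 0 0 0 0 0 0 0 15]
t=4: x=[0.0000 0.0000 0.0000 0.0000 0.0000 0.0000 0.0000 1.4250 13.5750] k=[0 0 0 0 0 0 0 2 18]
t=5: x=[0.0000 0.0000 0.0000 0.0000 0.0000 0.0000 0.1900 3.3300 16.4800] k=[0 0 0 0 0 0 3 1 20]
t=6: x=[0.0000 0.0000 0.0000 0.0000 0.0000 0.2850 2.5250 2.9950 18.1950] k=[0 0 0 0 0 1 5 2 15]
t=7: x=[0.0000 0.0000 0.0000 0.0000 0.0950 1.2850 4.3350 3.5200 13.7650] k=[0 0 0 0 2 5 2 7 17]
t=8: x=[0.0000 0.0000 0.0000 0.1900 2.0950 4.4300 2.7600 7.4750 16.0500] k=[0 0 0 2 1 2 7 5 20]
t=9: x=[0.0000 0.0000 0.1900 1.7150 1.1900 2.3800 6.3350 6.6150 18.5750] k=[0 0 0 3 4 0 2 10 17]
t=10: x=[0.0000 0.0000 0.2850 2.8100 3.5250 0.5700 2.5700 9.9050 16.3350] k=[0 0 0 5 2 0 1 13 20]
t=11: x=[0.0000 0.0000 0.4750 4.2400 2.0950 0.2850 2.0450 12.5250 19.3350] k=[0 0 0 1 1 0 0 11 22]
t=12: x=[0.0000 0.0000 0.0950 0.9050 0.9050 0.0950 1.0450 11.0000 20.9550] k=[0 0 1 5 1 0 3 7 23]
t=13: x=[0.0000 0.0950 1.2850 4.2400 1.2850 0.3800 3.0950 8.1400 21.4800] k=[0 1 0 8 0 2 7 4 24]
t=14: x=[0.0950 0.8100 0.8550 6.4800 0.9500 2.2850 6.2400 6.1850 22.1000] k=[3 4 3 6 0 1 2 4 19]
t=15: x=[3.0950 3.8100 3.3800 5.1450 0.6650 1.0000 2.0950 5.2350 17.5750] k=[3 2 5 8 5 0 1 3 16]
t=16: x=[2.9050 2.3800 5.0000 7.4300 4.8100 0.5700 1.0950 4.0450 14.7650] k=[7 3 6 3 6 3 0 6 13]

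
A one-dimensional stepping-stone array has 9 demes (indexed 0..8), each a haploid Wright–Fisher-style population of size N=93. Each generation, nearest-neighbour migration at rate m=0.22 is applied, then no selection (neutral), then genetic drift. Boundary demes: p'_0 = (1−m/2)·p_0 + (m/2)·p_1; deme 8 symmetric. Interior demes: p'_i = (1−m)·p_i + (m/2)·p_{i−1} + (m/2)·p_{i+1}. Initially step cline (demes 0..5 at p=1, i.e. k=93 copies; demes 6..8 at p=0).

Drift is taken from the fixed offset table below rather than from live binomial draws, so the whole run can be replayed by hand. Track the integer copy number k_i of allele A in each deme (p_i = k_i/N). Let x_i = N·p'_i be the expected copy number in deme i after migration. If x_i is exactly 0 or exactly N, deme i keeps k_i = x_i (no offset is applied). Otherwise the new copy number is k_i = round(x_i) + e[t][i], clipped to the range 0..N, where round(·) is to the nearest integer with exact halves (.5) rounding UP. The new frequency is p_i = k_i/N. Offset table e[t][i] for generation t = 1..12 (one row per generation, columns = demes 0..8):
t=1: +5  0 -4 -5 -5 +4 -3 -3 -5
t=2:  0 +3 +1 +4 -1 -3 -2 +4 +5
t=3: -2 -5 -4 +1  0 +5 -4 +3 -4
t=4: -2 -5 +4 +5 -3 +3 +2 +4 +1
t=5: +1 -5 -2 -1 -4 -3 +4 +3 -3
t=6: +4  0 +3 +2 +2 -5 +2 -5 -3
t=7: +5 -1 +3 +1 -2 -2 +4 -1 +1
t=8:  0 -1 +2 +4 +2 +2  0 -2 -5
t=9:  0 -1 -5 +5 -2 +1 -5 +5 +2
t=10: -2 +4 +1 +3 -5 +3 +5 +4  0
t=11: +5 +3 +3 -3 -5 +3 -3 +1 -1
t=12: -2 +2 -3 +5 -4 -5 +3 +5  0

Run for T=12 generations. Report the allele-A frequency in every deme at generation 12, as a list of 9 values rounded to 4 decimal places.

t=0: k=[93 93 93 93 93 93 0 0 0]
t=1: x=[93.0000 93.0000 93.0000 93.0000 93.0000 82.7700 10.2300 0.0000 0.0000] k=[93 93 93 93 93 87 7 0 0]
t=2: x=[93.0000 93.0000 93.0000 93.0000 92.3400 78.8600 15.0300 0.7700 0.0000] k=[93 93 93 93 91 76 13 5 0]
t=3: x=[93.0000 93.0000 93.0000 92.7800 89.5700 70.7200 19.0500 5.3300 0.5500] k=[93 93 93 93 90 76 15 8 0]
t=4: x=[93.0000 93.0000 93.0000 92.6700 88.7900 70.8300 20.9400 7.8900 0.8800] k=[93 93 93 93 86 74 23 12 2]
t=5: x=[93.0000 93.0000 93.0000 92.2300 85.4500 69.7100 27.4000 12.1100 3.1000] k=[93 93 93 91 81 67 31 15 0]
t=6: x=[93.0000 93.0000 92.7800 90.1200 80.5600 64.5800 33.2000 15.1100 1.6500] k=[93 93 93 92 83 60 35 10 0]
t=7: x=[93.0000 93.0000 92.8900 91.1200 81.4600 59.7800 35.0000 11.6500 1.1000] k=[93 93 93 92 79 58 39 11 2]
t=8: x=[93.0000 93.0000 92.8900 90.6800 78.1200 58.2200 38.0100 13.0900 2.9900] k=[93 93 93 93 80 60 38 11 0]
t=9: x=[93.0000 93.0000 93.0000 91.5700 79.2300 59.7800 37.4500 12.7600 1.2100] k=[93 93 93 93 77 61 32 18 3]
t=10: x=[93.0000 93.0000 93.0000 91.2400 77.0000 59.5700 33.6500 17.8900 4.6500] k=[93 93 93 93 72 63 39 22 5]
t=11: x=[93.0000 93.0000 93.0000 90.6900 73.3200 61.3500 39.7700 22.0000 6.8700] k=[93 93 93 88 68 64 37 23 6]
t=12: x=[93.0000 93.0000 92.4500 86.3500 69.7600 61.4700 38.4300 22.6700 7.8700] k=[93 93 89 91 66 56 41 28 8]

[1.0000, 1.0000, 0.9570, 0.9785, 0.7097, 0.6022, 0.4409, 0.3011, 0.0860]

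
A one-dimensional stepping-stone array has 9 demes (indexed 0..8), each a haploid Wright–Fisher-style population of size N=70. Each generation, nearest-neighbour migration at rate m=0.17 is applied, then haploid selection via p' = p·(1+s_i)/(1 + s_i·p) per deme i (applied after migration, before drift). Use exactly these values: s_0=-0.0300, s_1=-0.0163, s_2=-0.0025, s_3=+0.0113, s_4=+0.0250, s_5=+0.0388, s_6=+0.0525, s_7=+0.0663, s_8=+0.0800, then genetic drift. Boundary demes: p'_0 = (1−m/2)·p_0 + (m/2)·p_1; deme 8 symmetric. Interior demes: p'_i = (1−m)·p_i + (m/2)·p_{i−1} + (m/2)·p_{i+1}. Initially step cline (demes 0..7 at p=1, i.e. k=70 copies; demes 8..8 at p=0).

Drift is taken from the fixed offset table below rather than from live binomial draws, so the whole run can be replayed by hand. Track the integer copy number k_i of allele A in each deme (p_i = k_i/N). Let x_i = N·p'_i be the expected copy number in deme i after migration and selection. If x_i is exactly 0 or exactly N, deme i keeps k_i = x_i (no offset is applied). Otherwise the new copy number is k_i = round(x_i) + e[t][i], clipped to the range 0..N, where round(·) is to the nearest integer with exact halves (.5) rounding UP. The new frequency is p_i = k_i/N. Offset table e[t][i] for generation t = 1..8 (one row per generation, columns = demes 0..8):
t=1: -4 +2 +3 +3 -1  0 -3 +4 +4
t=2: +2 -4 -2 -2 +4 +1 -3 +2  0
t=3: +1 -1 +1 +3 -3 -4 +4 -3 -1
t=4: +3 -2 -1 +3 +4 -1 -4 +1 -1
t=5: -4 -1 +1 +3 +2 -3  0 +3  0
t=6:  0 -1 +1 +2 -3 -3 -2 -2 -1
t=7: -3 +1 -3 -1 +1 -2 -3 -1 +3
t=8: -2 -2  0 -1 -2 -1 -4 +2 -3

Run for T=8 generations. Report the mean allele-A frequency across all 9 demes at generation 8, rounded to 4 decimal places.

0.8762

t=0: k=[70 70 70 70 70 70 70 70 0]
t=1: x=[70.0000 70.0000 70.0000 70.0000 70.0000 70.0000 70.0000 64.3903 6.3826] k=[70 70 70 70 70 70 70 68 10]
t=2: x=[70.0000 70.0000 70.0000 70.0000 70.0000 70.0000 69.8385 63.6220 15.8539] k=[70 70 70 70 70 70 67 66 16]
t=3: x=[70.0000 70.0000 70.0000 70.0000 70.0000 69.7545 67.3057 62.2867 21.3753] k=[70 70 70 70 70 66 70 59 20]
t=4: x=[70.0000 70.0000 70.0000 70.0000 69.6683 66.7983 68.7875 57.3010 24.5267] k=[70 70 70 70 70 66 65 58 24]
t=5: x=[70.0000 70.0000 70.0000 70.0000 69.6683 66.3877 64.7442 56.4214 28.1753] k=[70 70 70 70 70 63 65 59 28]
t=6: x=[70.0000 70.0000 70.0000 70.0000 69.4194 63.9778 64.5814 57.5459 31.9666] k=[70 70 70 70 66 61 63 56 31]
t=7: x=[70.0000 70.0000 70.0000 69.6638 66.0090 61.8725 62.5813 55.2319 34.4701] k=[70 70 70 69 67 60 60 54 37]
t=8: x=[70.0000 70.0000 69.9148 68.9269 66.6545 60.9006 59.9389 53.8754 39.7731] k=[70 70 70 68 65 60 56 56 37]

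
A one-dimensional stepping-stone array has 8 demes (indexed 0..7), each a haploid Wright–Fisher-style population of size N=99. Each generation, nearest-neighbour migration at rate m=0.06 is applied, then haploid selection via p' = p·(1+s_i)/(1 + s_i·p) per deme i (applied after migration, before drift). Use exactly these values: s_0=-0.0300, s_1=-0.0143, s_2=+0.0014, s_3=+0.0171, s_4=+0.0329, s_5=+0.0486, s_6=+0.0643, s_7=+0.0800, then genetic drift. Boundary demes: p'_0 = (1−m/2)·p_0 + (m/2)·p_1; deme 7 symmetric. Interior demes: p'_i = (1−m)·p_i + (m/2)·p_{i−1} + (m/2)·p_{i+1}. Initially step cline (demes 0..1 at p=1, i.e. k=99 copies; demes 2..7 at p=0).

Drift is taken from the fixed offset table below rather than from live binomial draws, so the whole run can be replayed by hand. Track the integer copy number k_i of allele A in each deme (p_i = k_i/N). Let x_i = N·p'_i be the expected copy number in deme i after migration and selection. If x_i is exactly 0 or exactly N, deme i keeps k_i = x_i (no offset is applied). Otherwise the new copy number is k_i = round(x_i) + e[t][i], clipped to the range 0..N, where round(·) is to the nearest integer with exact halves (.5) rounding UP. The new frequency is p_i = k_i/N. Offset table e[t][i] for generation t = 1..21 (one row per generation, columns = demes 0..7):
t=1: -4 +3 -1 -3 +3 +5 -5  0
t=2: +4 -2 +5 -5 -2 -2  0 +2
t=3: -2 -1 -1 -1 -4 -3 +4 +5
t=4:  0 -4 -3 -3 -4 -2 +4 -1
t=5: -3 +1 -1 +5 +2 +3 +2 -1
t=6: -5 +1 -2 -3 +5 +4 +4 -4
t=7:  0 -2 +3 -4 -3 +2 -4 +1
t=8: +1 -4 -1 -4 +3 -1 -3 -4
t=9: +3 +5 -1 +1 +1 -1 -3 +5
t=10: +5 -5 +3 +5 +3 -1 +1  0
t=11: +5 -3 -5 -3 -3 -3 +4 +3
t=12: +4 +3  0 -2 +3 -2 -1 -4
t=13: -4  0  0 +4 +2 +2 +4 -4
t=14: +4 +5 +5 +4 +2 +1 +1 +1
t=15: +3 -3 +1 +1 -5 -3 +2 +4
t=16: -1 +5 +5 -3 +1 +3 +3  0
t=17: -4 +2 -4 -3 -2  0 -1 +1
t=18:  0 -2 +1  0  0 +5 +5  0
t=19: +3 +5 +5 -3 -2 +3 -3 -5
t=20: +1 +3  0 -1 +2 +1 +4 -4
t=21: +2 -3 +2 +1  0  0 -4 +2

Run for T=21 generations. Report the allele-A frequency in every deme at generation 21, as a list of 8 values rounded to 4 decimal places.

[0.9495, 0.7071, 0.3939, 0.1111, 0.0707, 0.1212, 0.0707, 0.0202]

t=0: k=[99 99 0 0 0 0 0 0]
t=1: x=[99.0000 95.9882 2.9740 0.0000 0.0000 0.0000 0.0000 0.0000] k=[99 99 2 0 0 0 0 0]
t=2: x=[99.0000 96.0490 4.8565 0.0610 0.0000 0.0000 0.0000 0.0000] k=[99 94 10 0 0 0 0 0]
t=3: x=[98.8454 91.5311 12.2350 0.3051 0.0000 0.0000 0.0000 0.0000] k=[97 91 11 0 0 0 0 0]
t=4: x=[96.7541 88.6472 13.0859 0.3356 0.0000 0.0000 0.0000 0.0000] k=[97 85 10 0 0 0 0 0]
t=5: x=[96.5688 82.9169 11.9647 0.3051 0.0000 0.0000 0.0000 0.0000] k=[94 84 11 5 0 0 0 0]
t=6: x=[93.5451 81.9073 13.0258 5.1116 0.1549 0.0000 0.0000 0.0000] k=[89 83 11 2 5 0 0 0]
t=7: x=[88.5384 80.8071 12.9057 2.3994 4.9088 0.1573 0.0000 0.0000] k=[89 79 16 0 2 2 0 0]
t=8: x=[88.4155 77.1659 17.4301 0.5492 2.0025 2.0323 0.0639 0.0000] k=[89 73 16 0 5 1 0 0]
t=9: x=[88.2311 71.4848 17.2499 0.6407 4.8779 1.1424 0.0319 0.0000] k=[91 76 16 2 6 0 0 0]
t=10: x=[90.3116 74.3846 17.4001 2.5823 5.8764 0.1887 0.0000 0.0000] k=[95 69 20 8 9 0 0 0]
t=11: x=[94.0795 68.0042 21.1332 8.5211 8.9603 0.2831 0.0000 0.0000] k=[99 65 16 6 6 0 0 0]
t=12: x=[97.9488 64.2258 17.1899 6.4008 5.9999 0.1887 0.0000 0.0000] k=[99 67 17 4 9 0 0 0]
t=13: x=[98.0106 66.1446 18.1307 4.6140 8.8371 0.2831 0.0000 0.0000] k=[94 66 18 9 11 2 0 0]
t=14: x=[92.9903 65.0796 19.1916 9.4743 10.9821 2.3149 0.0639 0.0000] k=[97 70 24 13 13 3 1 0]
t=15: x=[96.1056 69.1304 25.0762 13.5268 13.0627 3.3921 1.0955 0.0324] k=[99 66 26 15 8 0 3 4]
t=16: x=[97.9797 65.4714 26.8974 15.3385 8.2105 0.3460 3.1231 4.2739] k=[97 70 32 12 9 3 6 4]
t=17: x=[96.1056 69.3718 32.5706 12.6965 9.1760 3.4234 6.2026 4.3705] k=[92 71 29 10 7 3 5 5]
t=18: x=[91.1527 70.0760 29.7191 10.6399 7.1827 3.3294 5.2408 5.3783] k=[91 68 31 11 7 8 10 5]
t=19: x=[90.0655 67.2703 31.5401 11.6532 7.3677 8.3872 10.3537 5.5389] k=[93 72 37 9 5 11 7 1]
t=20: x=[92.1791 71.2935 37.2425 9.8696 5.4647 11.1614 7.3531 1.2732] k=[93 74 37 9 7 12 11 0]
t=21: x=[92.2407 73.1861 37.3025 9.9305 7.4294 12.3229 11.3094 0.3563] k=[94 70 39 11 7 12 7 2]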